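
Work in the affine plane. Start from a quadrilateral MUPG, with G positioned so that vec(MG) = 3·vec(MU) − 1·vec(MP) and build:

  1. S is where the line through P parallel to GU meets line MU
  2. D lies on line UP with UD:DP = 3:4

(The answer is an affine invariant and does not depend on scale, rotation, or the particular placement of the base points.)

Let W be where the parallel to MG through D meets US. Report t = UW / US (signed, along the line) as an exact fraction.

Assign M = (0, 0), U = (1, 0), P = (0, 1), G = (3, -1) — the answer is frame-independent, so this choice is without loss of generality.
1. S is where the line through P parallel to GU meets line MU ⇒ S = (2, 0)
2. D lies on line UP with UD:DP = 3:4 ⇒ D = (4/7, 3/7)
through D parallel to MG: direction (3, -1); meets US at W = (13/7, 0)
W = U + t·(S−U) with t = 6/7

t = 6/7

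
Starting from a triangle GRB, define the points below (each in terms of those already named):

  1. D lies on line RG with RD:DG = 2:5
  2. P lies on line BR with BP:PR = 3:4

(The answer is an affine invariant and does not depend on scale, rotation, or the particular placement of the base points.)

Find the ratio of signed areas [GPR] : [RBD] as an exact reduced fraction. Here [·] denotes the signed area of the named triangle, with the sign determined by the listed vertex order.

Work in coordinates with G = (0, 0), R = (1, 0), B = (0, 1).
1. D lies on line RG with RD:DG = 2:5 ⇒ D = (5/7, 0)
2. P lies on line BR with BP:PR = 3:4 ⇒ P = (3/7, 4/7)
2·[GPR] = -4/7, 2·[RBD] = 2/7
[GPR]:[RBD] = -4/7:2/7 = -2

[GPR]:[RBD] = -2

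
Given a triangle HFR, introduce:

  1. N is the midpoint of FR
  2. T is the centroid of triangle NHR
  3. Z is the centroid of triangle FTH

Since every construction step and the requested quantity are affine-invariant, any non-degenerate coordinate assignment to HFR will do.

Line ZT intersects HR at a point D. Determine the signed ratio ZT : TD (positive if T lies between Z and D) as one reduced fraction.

Choose coordinates H = (0, 0), F = (1, 0), R = (0, 1).
1. N is the midpoint of FR ⇒ N = (1/2, 1/2)
2. T is the centroid of triangle NHR ⇒ T = (1/6, 1/2)
3. Z is the centroid of triangle FTH ⇒ Z = (7/18, 1/6)
line ZT meets HR at D = (0, 3/4)
T = Z + t·(D−Z) with t = 4/7, so ZT:TD = 4/7:3/7

ZT:TD = 4/3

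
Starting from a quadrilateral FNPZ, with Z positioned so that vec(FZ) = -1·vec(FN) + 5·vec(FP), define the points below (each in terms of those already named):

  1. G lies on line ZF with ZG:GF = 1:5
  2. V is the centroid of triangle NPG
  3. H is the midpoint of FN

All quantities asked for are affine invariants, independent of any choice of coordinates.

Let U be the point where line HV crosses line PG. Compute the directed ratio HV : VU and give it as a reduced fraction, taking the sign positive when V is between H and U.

Set F = (0, 0), N = (1, 0), P = (0, 1), Z = (-1, 5); any affine frame gives the same invariant.
1. G lies on line ZF with ZG:GF = 1:5 ⇒ G = (-5/6, 25/6)
2. V is the centroid of triangle NPG ⇒ V = (1/18, 31/18)
3. H is the midpoint of FN ⇒ H = (1/2, 0)
line HV meets PG at U = (25/2, -93/2)
V = H + t·(U−H) with t = -1/27, so HV:VU = -1/27:28/27

HV:VU = -1/28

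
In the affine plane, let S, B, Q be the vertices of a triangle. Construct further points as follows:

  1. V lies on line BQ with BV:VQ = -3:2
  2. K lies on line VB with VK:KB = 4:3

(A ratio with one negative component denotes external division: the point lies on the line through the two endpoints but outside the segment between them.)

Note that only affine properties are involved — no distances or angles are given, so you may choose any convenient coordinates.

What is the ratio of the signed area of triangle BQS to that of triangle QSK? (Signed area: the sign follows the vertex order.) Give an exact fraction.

[BQS]:[QSK] = -7/2

Assign S = (0, 0), B = (1, 0), Q = (0, 1) — the answer is frame-independent, so this choice is without loss of generality.
1. V lies on line BQ with BV:VQ = -3:2 ⇒ V = (-2, 3)
2. K lies on line VB with VK:KB = 4:3 ⇒ K = (-2/7, 9/7)
2·[BQS] = 1, 2·[QSK] = -2/7
[BQS]:[QSK] = 1:-2/7 = -7/2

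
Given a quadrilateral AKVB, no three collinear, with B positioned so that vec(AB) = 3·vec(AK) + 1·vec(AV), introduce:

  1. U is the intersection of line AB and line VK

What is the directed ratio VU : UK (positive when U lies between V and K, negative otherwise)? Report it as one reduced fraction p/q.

VU:UK = 3

Assign A = (0, 0), K = (1, 0), V = (0, 1), B = (3, 1) — the answer is frame-independent, so this choice is without loss of generality.
1. U is the intersection of line AB and line VK ⇒ U = (3/4, 1/4)
U = V + t·(K−V) with t = 3/4, so VU:UK = t:(1−t) = 3/4:1/4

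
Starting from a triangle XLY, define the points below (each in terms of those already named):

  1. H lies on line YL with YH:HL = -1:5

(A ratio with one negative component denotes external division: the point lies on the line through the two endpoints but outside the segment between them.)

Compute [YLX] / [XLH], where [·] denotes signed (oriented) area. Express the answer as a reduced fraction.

[YLX]:[XLH] = -4/5

Set X = (0, 0), L = (1, 0), Y = (0, 1); any affine frame gives the same invariant.
1. H lies on line YL with YH:HL = -1:5 ⇒ H = (-1/4, 5/4)
2·[YLX] = -1, 2·[XLH] = 5/4
[YLX]:[XLH] = -1:5/4 = -4/5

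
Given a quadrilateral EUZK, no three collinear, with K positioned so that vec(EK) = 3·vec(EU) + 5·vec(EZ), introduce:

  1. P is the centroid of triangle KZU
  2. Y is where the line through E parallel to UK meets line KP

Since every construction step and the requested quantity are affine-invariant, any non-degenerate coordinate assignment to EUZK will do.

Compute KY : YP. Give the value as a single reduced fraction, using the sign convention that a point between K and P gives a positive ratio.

KY:YP = -15/8

Assign E = (0, 0), U = (1, 0), Z = (0, 1), K = (3, 5) — the answer is frame-independent, so this choice is without loss of generality.
1. P is the centroid of triangle KZU ⇒ P = (4/3, 2)
2. Y is where the line through E parallel to UK meets line KP ⇒ Y = (-4/7, -10/7)
Y = K + t·(P−K) with t = 15/7, so KY:YP = t:(1−t) = 15/7:-8/7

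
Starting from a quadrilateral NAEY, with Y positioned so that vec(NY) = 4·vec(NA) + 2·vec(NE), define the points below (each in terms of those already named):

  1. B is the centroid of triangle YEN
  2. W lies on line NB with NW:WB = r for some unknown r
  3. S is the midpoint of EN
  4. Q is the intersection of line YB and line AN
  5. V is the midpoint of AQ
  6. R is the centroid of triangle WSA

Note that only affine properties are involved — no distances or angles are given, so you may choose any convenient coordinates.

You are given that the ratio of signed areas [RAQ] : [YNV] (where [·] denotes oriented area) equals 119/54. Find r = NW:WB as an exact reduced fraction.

r = 4/5

Set N = (0, 0), A = (1, 0), E = (0, 1), Y = (4, 2); any affine frame gives the same invariant.
1. B is the centroid of triangle YEN ⇒ B = (4/3, 1)
2. With NW:WB = r, write λ = r/(r+1) so W = N + λ·(B−N); W is affine-linear in λ
3. S is the midpoint of EN ⇒ S = (0, 1/2)
4. Q is the intersection of line YB and line AN ⇒ Q = (-4/3, 0)
5. V is the midpoint of AQ ⇒ V = (-1/6, 0)
6. R is the centroid of triangle WSA ⇒ R is an affine combination of earlier points and hence also affine-linear in λ
Every point depending on W is an affine combination of W and λ-independent points, so each such coordinate is linear in λ; the λ² term in each signed area is a multiple of (B−N)×(B−N) = 0, so 2·[RAQ] and 2·[YNV] are each linear in λ. Evaluating at λ=0 and λ=1:
  2·[RAQ] = -7/9·λ − 7/18,   2·[YNV] = -1/3
So [RAQ]:[YNV] = (-7/9·λ − 7/18) / (-1/3). Setting this equal to 119/54:
  -7/9·λ − 7/18 = 119/54·(-1/3)  ⇒  λ = 4/9
Then r = λ/(1−λ) = (4/9)/(5/9) = 4/5. Check: with r = 4/5, W = (16/27, 4/9) and [RAQ]:[YNV] = 119/54 as required.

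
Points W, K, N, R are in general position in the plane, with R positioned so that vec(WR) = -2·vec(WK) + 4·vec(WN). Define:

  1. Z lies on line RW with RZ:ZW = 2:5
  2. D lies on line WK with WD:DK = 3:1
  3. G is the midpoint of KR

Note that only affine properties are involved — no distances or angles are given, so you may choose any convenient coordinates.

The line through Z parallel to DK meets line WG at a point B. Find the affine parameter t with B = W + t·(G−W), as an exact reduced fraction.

Work in coordinates with W = (0, 0), K = (1, 0), N = (0, 1), R = (-2, 4).
1. Z lies on line RW with RZ:ZW = 2:5 ⇒ Z = (-10/7, 20/7)
2. D lies on line WK with WD:DK = 3:1 ⇒ D = (3/4, 0)
3. G is the midpoint of KR ⇒ G = (-1/2, 2)
through Z parallel to DK: direction (1/4, 0); meets WG at B = (-5/7, 20/7)
B = W + t·(G−W) with t = 10/7

t = 10/7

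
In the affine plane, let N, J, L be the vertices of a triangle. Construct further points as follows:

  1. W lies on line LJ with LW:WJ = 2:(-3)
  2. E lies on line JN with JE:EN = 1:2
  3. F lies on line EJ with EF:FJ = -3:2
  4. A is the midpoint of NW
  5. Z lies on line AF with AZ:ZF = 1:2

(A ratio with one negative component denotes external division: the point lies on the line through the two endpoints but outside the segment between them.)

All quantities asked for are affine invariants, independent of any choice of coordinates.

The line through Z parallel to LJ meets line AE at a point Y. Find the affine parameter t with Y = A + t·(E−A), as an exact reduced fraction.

Work in coordinates with N = (0, 0), J = (1, 0), L = (0, 1).
1. W lies on line LJ with LW:WJ = 2:(-3) ⇒ W = (-2, 3)
2. E lies on line JN with JE:EN = 1:2 ⇒ E = (2/3, 0)
3. F lies on line EJ with EF:FJ = -3:2 ⇒ F = (5/3, 0)
4. A is the midpoint of NW ⇒ A = (-1, 3/2)
5. Z lies on line AF with AZ:ZF = 1:2 ⇒ Z = (-1/9, 1)
through Z parallel to LJ: direction (1, -1); meets AE at Y = (26/9, -2)
Y = A + t·(E−A) with t = 7/3

t = 7/3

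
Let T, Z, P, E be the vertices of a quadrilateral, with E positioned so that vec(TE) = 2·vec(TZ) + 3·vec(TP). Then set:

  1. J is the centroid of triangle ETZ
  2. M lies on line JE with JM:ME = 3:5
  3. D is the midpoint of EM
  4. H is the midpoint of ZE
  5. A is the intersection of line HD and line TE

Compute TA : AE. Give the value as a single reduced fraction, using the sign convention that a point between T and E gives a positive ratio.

Assign T = (0, 0), Z = (1, 0), P = (0, 1), E = (2, 3) — the answer is frame-independent, so this choice is without loss of generality.
1. J is the centroid of triangle ETZ ⇒ J = (1, 1)
2. M lies on line JE with JM:ME = 3:5 ⇒ M = (11/8, 7/4)
3. D is the midpoint of EM ⇒ D = (27/16, 19/8)
4. H is the midpoint of ZE ⇒ H = (3/2, 3/2)
5. A is the intersection of line HD and line TE ⇒ A = (33/19, 99/38)
A = T + t·(E−T) with t = 33/38, so TA:AE = t:(1−t) = 33/38:5/38

TA:AE = 33/5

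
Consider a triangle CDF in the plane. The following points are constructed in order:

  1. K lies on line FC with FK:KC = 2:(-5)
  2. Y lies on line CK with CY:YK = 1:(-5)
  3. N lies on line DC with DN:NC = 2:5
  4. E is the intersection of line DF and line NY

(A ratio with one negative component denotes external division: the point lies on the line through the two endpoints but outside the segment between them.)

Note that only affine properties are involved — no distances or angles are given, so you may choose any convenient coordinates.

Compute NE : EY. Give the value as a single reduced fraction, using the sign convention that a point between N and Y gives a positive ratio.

NE:EY = -24/119

Choose coordinates C = (0, 0), D = (1, 0), F = (0, 1).
1. K lies on line FC with FK:KC = 2:(-5) ⇒ K = (0, 5/3)
2. Y lies on line CK with CY:YK = 1:(-5) ⇒ Y = (0, -5/12)
3. N lies on line DC with DN:NC = 2:5 ⇒ N = (5/7, 0)
4. E is the intersection of line DF and line NY ⇒ E = (17/19, 2/19)
E = N + t·(Y−N) with t = -24/95, so NE:EY = t:(1−t) = -24/95:119/95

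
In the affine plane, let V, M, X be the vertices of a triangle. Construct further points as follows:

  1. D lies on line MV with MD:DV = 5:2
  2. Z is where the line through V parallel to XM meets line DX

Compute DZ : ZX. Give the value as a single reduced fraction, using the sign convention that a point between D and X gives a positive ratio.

DZ:ZX = -2/7

Choose coordinates V = (0, 0), M = (1, 0), X = (0, 1).
1. D lies on line MV with MD:DV = 5:2 ⇒ D = (2/7, 0)
2. Z is where the line through V parallel to XM meets line DX ⇒ Z = (2/5, -2/5)
Z = D + t·(X−D) with t = -2/5, so DZ:ZX = t:(1−t) = -2/5:7/5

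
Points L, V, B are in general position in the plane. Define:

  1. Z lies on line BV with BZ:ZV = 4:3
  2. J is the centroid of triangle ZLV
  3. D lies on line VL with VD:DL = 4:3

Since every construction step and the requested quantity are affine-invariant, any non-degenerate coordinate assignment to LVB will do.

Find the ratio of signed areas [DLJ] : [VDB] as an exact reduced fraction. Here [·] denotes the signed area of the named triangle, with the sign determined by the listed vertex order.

[DLJ]:[VDB] = 3/28

Assign L = (0, 0), V = (1, 0), B = (0, 1) — the answer is frame-independent, so this choice is without loss of generality.
1. Z lies on line BV with BZ:ZV = 4:3 ⇒ Z = (4/7, 3/7)
2. J is the centroid of triangle ZLV ⇒ J = (11/21, 1/7)
3. D lies on line VL with VD:DL = 4:3 ⇒ D = (3/7, 0)
2·[DLJ] = -3/49, 2·[VDB] = -4/7
[DLJ]:[VDB] = -3/49:-4/7 = 3/28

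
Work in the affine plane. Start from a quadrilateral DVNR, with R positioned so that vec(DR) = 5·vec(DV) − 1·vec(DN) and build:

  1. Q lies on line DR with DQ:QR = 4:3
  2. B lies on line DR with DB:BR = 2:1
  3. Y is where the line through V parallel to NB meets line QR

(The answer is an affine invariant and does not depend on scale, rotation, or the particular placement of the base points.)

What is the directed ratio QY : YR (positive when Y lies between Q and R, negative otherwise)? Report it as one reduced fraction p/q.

QY:YR = -5/14

Set D = (0, 0), V = (1, 0), N = (0, 1), R = (5, -1); any affine frame gives the same invariant.
1. Q lies on line DR with DQ:QR = 4:3 ⇒ Q = (20/7, -4/7)
2. B lies on line DR with DB:BR = 2:1 ⇒ B = (10/3, -2/3)
3. Y is where the line through V parallel to NB meets line QR ⇒ Y = (5/3, -1/3)
Y = Q + t·(R−Q) with t = -5/9, so QY:YR = t:(1−t) = -5/9:14/9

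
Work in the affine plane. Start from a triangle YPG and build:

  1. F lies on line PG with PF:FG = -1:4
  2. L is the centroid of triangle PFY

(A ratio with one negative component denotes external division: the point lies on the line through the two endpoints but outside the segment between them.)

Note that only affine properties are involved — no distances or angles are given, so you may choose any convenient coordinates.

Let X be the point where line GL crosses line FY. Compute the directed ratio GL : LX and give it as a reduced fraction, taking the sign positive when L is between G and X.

GL:LX = 11

Choose coordinates Y = (0, 0), P = (1, 0), G = (0, 1).
1. F lies on line PG with PF:FG = -1:4 ⇒ F = (4/3, -1/3)
2. L is the centroid of triangle PFY ⇒ L = (7/9, -1/9)
line GL meets FY at X = (28/33, -7/33)
L = G + t·(X−G) with t = 11/12, so GL:LX = 11/12:1/12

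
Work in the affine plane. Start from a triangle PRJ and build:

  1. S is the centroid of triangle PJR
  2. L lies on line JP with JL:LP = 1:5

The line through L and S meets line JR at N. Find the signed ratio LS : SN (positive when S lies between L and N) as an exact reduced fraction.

Choose coordinates P = (0, 0), R = (1, 0), J = (0, 1).
1. S is the centroid of triangle PJR ⇒ S = (1/3, 1/3)
2. L lies on line JP with JL:LP = 1:5 ⇒ L = (0, 5/6)
line LS meets JR at N = (-1/3, 4/3)
S = L + t·(N−L) with t = -1, so LS:SN = -1:2

LS:SN = -1/2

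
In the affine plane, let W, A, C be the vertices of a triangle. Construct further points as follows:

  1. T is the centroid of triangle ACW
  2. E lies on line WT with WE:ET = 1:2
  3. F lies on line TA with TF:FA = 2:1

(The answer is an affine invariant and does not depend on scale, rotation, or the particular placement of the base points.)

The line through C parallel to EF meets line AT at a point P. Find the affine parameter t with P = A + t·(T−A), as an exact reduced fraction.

t = 3

Choose coordinates W = (0, 0), A = (1, 0), C = (0, 1).
1. T is the centroid of triangle ACW ⇒ T = (1/3, 1/3)
2. E lies on line WT with WE:ET = 1:2 ⇒ E = (1/9, 1/9)
3. F lies on line TA with TF:FA = 2:1 ⇒ F = (7/9, 1/9)
through C parallel to EF: direction (2/3, 0); meets AT at P = (-1, 1)
P = A + t·(T−A) with t = 3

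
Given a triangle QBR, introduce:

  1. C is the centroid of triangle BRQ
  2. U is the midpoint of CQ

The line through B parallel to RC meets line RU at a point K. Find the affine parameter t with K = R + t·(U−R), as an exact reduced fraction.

Set Q = (0, 0), B = (1, 0), R = (0, 1); any affine frame gives the same invariant.
1. C is the centroid of triangle BRQ ⇒ C = (1/3, 1/3)
2. U is the midpoint of CQ ⇒ U = (1/6, 1/6)
through B parallel to RC: direction (1/3, -2/3); meets RU at K = (-1/3, 8/3)
K = R + t·(U−R) with t = -2

t = -2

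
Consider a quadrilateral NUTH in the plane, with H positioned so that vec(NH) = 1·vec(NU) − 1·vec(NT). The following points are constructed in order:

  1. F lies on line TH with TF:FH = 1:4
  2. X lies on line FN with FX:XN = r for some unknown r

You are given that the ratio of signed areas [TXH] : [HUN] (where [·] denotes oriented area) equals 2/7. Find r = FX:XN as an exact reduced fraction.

r = 2/5

Assign N = (0, 0), U = (1, 0), T = (0, 1), H = (1, -1) — the answer is frame-independent, so this choice is without loss of generality.
1. F lies on line TH with TF:FH = 1:4 ⇒ F = (1/5, 3/5)
2. With FX:XN = r, write λ = r/(r+1) so X = F + λ·(N−F); X is affine-linear in λ
Every point depending on X is an affine combination of X and λ-independent points, so each such coordinate is linear in λ; the λ² term in each signed area is a multiple of (N−F)×(N−F) = 0, so 2·[TXH] and 2·[HUN] are each linear in λ. Evaluating at λ=0 and λ=1:
  2·[TXH] = λ,   2·[HUN] = 1
So [TXH]:[HUN] = (λ) / (1). Setting this equal to 2/7:
  λ = 2/7·(1)  ⇒  λ = 2/7
Then r = λ/(1−λ) = (2/7)/(5/7) = 2/5. Check: with r = 2/5, X = (1/7, 3/7) and [TXH]:[HUN] = 2/7 as required.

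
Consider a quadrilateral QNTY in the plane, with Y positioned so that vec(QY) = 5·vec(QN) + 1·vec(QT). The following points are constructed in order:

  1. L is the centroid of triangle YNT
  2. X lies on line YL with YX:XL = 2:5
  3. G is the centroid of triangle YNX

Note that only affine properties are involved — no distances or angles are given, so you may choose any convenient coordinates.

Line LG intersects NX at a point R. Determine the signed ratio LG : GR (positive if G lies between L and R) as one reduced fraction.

LG:GR = -17/2

Choose coordinates Q = (0, 0), N = (1, 0), T = (0, 1), Y = (5, 1).
1. L is the centroid of triangle YNT ⇒ L = (2, 2/3)
2. X lies on line YL with YX:XL = 2:5 ⇒ X = (29/7, 19/21)
3. G is the centroid of triangle YNX ⇒ G = (71/21, 40/63)
line LG meets NX at R = (383/119, 76/119)
G = L + t·(R−L) with t = 17/15, so LG:GR = 17/15:-2/15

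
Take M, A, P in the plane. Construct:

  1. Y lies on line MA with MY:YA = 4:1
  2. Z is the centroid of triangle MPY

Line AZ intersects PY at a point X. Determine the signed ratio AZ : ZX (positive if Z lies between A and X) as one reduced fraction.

AZ:ZX = -7/4

Choose coordinates M = (0, 0), A = (1, 0), P = (0, 1).
1. Y lies on line MA with MY:YA = 4:1 ⇒ Y = (4/5, 0)
2. Z is the centroid of triangle MPY ⇒ Z = (4/15, 1/3)
line AZ meets PY at X = (24/35, 1/7)
Z = A + t·(X−A) with t = 7/3, so AZ:ZX = 7/3:-4/3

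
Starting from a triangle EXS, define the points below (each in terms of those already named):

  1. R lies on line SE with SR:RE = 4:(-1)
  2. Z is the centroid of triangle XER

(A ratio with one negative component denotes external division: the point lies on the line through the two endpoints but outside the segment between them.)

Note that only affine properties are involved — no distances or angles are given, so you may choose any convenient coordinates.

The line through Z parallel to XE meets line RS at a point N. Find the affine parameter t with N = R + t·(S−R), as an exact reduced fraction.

Work in coordinates with E = (0, 0), X = (1, 0), S = (0, 1).
1. R lies on line SE with SR:RE = 4:(-1) ⇒ R = (0, -1/3)
2. Z is the centroid of triangle XER ⇒ Z = (1/3, -1/9)
through Z parallel to XE: direction (-1, 0); meets RS at N = (0, -1/9)
N = R + t·(S−R) with t = 1/6

t = 1/6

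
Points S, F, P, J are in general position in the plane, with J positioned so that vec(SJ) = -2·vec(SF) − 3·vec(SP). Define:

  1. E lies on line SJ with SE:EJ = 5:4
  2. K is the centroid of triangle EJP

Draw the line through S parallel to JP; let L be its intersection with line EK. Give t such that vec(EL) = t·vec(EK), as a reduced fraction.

Choose coordinates S = (0, 0), F = (1, 0), P = (0, 1), J = (-2, -3).
1. E lies on line SJ with SE:EJ = 5:4 ⇒ E = (-10/9, -5/3)
2. K is the centroid of triangle EJP ⇒ K = (-28/27, -11/9)
through S parallel to JP: direction (2, 4); meets EK at L = (-5/4, -5/2)
L = E + t·(K−E) with t = -15/8

t = -15/8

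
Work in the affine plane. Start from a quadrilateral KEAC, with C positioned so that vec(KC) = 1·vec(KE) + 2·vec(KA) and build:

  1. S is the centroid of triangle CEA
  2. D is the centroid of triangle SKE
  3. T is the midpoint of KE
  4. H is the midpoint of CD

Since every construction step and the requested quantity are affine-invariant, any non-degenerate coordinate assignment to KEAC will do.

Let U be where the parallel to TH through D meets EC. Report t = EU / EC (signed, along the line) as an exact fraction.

Assign K = (0, 0), E = (1, 0), A = (0, 1), C = (1, 2) — the answer is frame-independent, so this choice is without loss of generality.
1. S is the centroid of triangle CEA ⇒ S = (2/3, 1)
2. D is the centroid of triangle SKE ⇒ D = (5/9, 1/3)
3. T is the midpoint of KE ⇒ T = (1/2, 0)
4. H is the midpoint of CD ⇒ H = (7/9, 7/6)
through D parallel to TH: direction (5/18, 7/6); meets EC at U = (1, 11/5)
U = E + t·(C−E) with t = 11/10

t = 11/10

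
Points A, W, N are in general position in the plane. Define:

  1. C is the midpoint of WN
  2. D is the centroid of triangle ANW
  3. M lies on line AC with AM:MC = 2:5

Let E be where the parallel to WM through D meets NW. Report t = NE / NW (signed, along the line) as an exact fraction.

Set A = (0, 0), W = (1, 0), N = (0, 1); any affine frame gives the same invariant.
1. C is the midpoint of WN ⇒ C = (1/2, 1/2)
2. D is the centroid of triangle ANW ⇒ D = (1/3, 1/3)
3. M lies on line AC with AM:MC = 2:5 ⇒ M = (1/7, 1/7)
through D parallel to WM: direction (-6/7, 1/7); meets NW at E = (11/15, 4/15)
E = N + t·(W−N) with t = 11/15

t = 11/15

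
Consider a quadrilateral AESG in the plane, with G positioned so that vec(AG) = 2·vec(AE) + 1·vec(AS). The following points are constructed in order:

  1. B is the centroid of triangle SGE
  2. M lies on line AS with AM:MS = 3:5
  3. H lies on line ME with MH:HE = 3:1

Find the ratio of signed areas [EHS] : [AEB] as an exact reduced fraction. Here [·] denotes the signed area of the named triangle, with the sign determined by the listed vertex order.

Assign A = (0, 0), E = (1, 0), S = (0, 1), G = (2, 1) — the answer is frame-independent, so this choice is without loss of generality.
1. B is the centroid of triangle SGE ⇒ B = (1, 2/3)
2. M lies on line AS with AM:MS = 3:5 ⇒ M = (0, 3/8)
3. H lies on line ME with MH:HE = 3:1 ⇒ H = (3/4, 3/32)
2·[EHS] = -5/32, 2·[AEB] = 2/3
[EHS]:[AEB] = -5/32:2/3 = -15/64

[EHS]:[AEB] = -15/64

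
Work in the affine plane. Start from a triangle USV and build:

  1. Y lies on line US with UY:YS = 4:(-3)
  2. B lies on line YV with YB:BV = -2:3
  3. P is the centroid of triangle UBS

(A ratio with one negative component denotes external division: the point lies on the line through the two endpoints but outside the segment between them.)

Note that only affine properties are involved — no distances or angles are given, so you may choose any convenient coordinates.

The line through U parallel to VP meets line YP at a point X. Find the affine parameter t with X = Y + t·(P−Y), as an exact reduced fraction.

t = 20/7

Set U = (0, 0), S = (1, 0), V = (0, 1); any affine frame gives the same invariant.
1. Y lies on line US with UY:YS = 4:(-3) ⇒ Y = (4, 0)
2. B lies on line YV with YB:BV = -2:3 ⇒ B = (12, -2)
3. P is the centroid of triangle UBS ⇒ P = (13/3, -2/3)
through U parallel to VP: direction (13/3, -5/3); meets YP at X = (104/21, -40/21)
X = Y + t·(P−Y) with t = 20/7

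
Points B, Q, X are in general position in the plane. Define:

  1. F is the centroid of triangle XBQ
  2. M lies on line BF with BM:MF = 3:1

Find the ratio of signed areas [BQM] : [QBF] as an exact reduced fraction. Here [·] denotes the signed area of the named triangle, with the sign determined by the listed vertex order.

[BQM]:[QBF] = -3/4

Set B = (0, 0), Q = (1, 0), X = (0, 1); any affine frame gives the same invariant.
1. F is the centroid of triangle XBQ ⇒ F = (1/3, 1/3)
2. M lies on line BF with BM:MF = 3:1 ⇒ M = (1/4, 1/4)
2·[BQM] = 1/4, 2·[QBF] = -1/3
[BQM]:[QBF] = 1/4:-1/3 = -3/4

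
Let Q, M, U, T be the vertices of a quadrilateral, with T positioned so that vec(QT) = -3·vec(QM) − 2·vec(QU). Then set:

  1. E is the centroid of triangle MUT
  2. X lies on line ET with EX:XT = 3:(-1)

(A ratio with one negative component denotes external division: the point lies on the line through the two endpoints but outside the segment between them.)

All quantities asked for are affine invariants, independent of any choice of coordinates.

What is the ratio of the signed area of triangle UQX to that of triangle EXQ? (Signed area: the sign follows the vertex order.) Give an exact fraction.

[UQX]:[EXQ] = -25/3

Work in coordinates with Q = (0, 0), M = (1, 0), U = (0, 1), T = (-3, -2).
1. E is the centroid of triangle MUT ⇒ E = (-2/3, -1/3)
2. X lies on line ET with EX:XT = 3:(-1) ⇒ X = (-25/6, -17/6)
2·[UQX] = -25/6, 2·[EXQ] = 1/2
[UQX]:[EXQ] = -25/6:1/2 = -25/3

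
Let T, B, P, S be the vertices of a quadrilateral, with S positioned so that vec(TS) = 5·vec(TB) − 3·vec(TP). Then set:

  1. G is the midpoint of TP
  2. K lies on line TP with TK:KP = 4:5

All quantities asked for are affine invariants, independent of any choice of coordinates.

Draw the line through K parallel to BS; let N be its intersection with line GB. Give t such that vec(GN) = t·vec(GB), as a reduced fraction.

t = -2/9

Assign T = (0, 0), B = (1, 0), P = (0, 1), S = (5, -3) — the answer is frame-independent, so this choice is without loss of generality.
1. G is the midpoint of TP ⇒ G = (0, 1/2)
2. K lies on line TP with TK:KP = 4:5 ⇒ K = (0, 4/9)
through K parallel to BS: direction (4, -3); meets GB at N = (-2/9, 11/18)
N = G + t·(B−G) with t = -2/9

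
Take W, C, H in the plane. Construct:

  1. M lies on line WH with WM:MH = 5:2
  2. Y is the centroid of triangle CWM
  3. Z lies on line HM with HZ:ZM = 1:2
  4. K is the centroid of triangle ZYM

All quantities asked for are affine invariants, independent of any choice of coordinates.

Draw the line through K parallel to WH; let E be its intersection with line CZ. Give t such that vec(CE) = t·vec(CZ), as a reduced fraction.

Choose coordinates W = (0, 0), C = (1, 0), H = (0, 1).
1. M lies on line WH with WM:MH = 5:2 ⇒ M = (0, 5/7)
2. Y is the centroid of triangle CWM ⇒ Y = (1/3, 5/21)
3. Z lies on line HM with HZ:ZM = 1:2 ⇒ Z = (0, 19/21)
4. K is the centroid of triangle ZYM ⇒ K = (1/9, 13/21)
through K parallel to WH: direction (0, 1); meets CZ at E = (1/9, 152/189)
E = C + t·(Z−C) with t = 8/9

t = 8/9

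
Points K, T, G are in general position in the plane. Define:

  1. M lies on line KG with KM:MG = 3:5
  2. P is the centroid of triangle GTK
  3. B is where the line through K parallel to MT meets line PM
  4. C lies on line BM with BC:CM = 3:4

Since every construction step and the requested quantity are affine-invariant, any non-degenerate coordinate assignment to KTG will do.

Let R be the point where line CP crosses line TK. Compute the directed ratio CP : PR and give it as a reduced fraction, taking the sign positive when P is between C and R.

CP:PR = 25/56

Assign K = (0, 0), T = (1, 0), G = (0, 1) — the answer is frame-independent, so this choice is without loss of generality.
1. M lies on line KG with KM:MG = 3:5 ⇒ M = (0, 3/8)
2. P is the centroid of triangle GTK ⇒ P = (1/3, 1/3)
3. B is where the line through K parallel to MT meets line PM ⇒ B = (-3/2, 9/16)
4. C lies on line BM with BC:CM = 3:4 ⇒ C = (-6/7, 27/56)
line CP meets TK at R = (3, 0)
P = C + t·(R−C) with t = 25/81, so CP:PR = 25/81:56/81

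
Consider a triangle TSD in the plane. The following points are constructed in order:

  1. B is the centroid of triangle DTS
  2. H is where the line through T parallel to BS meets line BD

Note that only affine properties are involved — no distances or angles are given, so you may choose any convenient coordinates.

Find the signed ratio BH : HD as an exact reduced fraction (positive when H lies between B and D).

BH:HD = -1/2

Set T = (0, 0), S = (1, 0), D = (0, 1); any affine frame gives the same invariant.
1. B is the centroid of triangle DTS ⇒ B = (1/3, 1/3)
2. H is where the line through T parallel to BS meets line BD ⇒ H = (2/3, -1/3)
H = B + t·(D−B) with t = -1, so BH:HD = t:(1−t) = -1:2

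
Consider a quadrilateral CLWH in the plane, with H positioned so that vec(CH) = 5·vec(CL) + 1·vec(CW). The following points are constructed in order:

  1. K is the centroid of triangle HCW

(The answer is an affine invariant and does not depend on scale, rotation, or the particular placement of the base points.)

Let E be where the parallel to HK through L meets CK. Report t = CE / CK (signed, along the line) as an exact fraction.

t = -1/5

Work in coordinates with C = (0, 0), L = (1, 0), W = (0, 1), H = (5, 1).
1. K is the centroid of triangle HCW ⇒ K = (5/3, 2/3)
through L parallel to HK: direction (-10/3, -1/3); meets CK at E = (-1/3, -2/15)
E = C + t·(K−C) with t = -1/5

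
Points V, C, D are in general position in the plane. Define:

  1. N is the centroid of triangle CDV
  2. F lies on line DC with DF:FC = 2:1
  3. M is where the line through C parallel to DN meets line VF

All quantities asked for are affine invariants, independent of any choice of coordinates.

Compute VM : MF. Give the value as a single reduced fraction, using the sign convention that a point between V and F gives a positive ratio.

VM:MF = -6

Choose coordinates V = (0, 0), C = (1, 0), D = (0, 1).
1. N is the centroid of triangle CDV ⇒ N = (1/3, 1/3)
2. F lies on line DC with DF:FC = 2:1 ⇒ F = (2/3, 1/3)
3. M is where the line through C parallel to DN meets line VF ⇒ M = (4/5, 2/5)
M = V + t·(F−V) with t = 6/5, so VM:MF = t:(1−t) = 6/5:-1/5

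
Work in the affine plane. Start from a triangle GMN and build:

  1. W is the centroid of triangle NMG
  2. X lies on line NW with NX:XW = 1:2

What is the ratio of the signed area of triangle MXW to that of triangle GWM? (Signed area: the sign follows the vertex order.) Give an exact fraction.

Set G = (0, 0), M = (1, 0), N = (0, 1); any affine frame gives the same invariant.
1. W is the centroid of triangle NMG ⇒ W = (1/3, 1/3)
2. X lies on line NW with NX:XW = 1:2 ⇒ X = (1/9, 7/9)
2·[MXW] = 2/9, 2·[GWM] = -1/3
[MXW]:[GWM] = 2/9:-1/3 = -2/3

[MXW]:[GWM] = -2/3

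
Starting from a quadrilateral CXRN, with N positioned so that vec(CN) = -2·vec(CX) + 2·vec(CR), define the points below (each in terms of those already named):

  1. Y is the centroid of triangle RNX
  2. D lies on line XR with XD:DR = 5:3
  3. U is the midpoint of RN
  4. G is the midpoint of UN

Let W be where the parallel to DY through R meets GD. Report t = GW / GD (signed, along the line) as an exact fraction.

t = -1/3

Choose coordinates C = (0, 0), X = (1, 0), R = (0, 1), N = (-2, 2).
1. Y is the centroid of triangle RNX ⇒ Y = (-1/3, 1)
2. D lies on line XR with XD:DR = 5:3 ⇒ D = (3/8, 5/8)
3. U is the midpoint of RN ⇒ U = (-1, 3/2)
4. G is the midpoint of UN ⇒ G = (-3/2, 7/4)
through R parallel to DY: direction (-17/24, 3/8); meets GD at W = (-17/8, 17/8)
W = G + t·(D−G) with t = -1/3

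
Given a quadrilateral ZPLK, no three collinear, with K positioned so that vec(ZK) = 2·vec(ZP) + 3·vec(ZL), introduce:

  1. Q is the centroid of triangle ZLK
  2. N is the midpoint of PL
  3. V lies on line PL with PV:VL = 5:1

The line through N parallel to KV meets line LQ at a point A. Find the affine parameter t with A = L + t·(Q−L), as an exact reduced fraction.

Assign Z = (0, 0), P = (1, 0), L = (0, 1), K = (2, 3) — the answer is frame-independent, so this choice is without loss of generality.
1. Q is the centroid of triangle ZLK ⇒ Q = (2/3, 4/3)
2. N is the midpoint of PL ⇒ N = (1/2, 1/2)
3. V lies on line PL with PV:VL = 5:1 ⇒ V = (1/6, 5/6)
through N parallel to KV: direction (-11/6, -13/6); meets LQ at A = (8/5, 9/5)
A = L + t·(Q−L) with t = 12/5

t = 12/5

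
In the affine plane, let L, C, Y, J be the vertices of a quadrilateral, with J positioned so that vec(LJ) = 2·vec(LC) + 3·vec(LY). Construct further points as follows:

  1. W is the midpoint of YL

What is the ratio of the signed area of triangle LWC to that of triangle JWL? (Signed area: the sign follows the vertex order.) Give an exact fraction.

[LWC]:[JWL] = -1/2

Choose coordinates L = (0, 0), C = (1, 0), Y = (0, 1), J = (2, 3).
1. W is the midpoint of YL ⇒ W = (0, 1/2)
2·[LWC] = -1/2, 2·[JWL] = 1
[LWC]:[JWL] = -1/2:1 = -1/2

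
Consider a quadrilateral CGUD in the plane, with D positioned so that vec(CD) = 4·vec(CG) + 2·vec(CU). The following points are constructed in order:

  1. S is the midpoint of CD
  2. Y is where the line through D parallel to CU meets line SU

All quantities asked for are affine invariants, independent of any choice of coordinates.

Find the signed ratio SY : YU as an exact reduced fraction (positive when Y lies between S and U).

SY:YU = -1/2

Assign C = (0, 0), G = (1, 0), U = (0, 1), D = (4, 2) — the answer is frame-independent, so this choice is without loss of generality.
1. S is the midpoint of CD ⇒ S = (2, 1)
2. Y is where the line through D parallel to CU meets line SU ⇒ Y = (4, 1)
Y = S + t·(U−S) with t = -1, so SY:YU = t:(1−t) = -1:2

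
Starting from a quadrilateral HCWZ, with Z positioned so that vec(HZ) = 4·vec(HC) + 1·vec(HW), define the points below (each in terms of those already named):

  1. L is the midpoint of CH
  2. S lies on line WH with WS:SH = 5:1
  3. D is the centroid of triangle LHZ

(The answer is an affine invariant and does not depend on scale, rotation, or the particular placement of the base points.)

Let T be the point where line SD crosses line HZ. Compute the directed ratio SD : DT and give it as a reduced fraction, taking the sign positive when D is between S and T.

SD:DT = -5

Set H = (0, 0), C = (1, 0), W = (0, 1), Z = (4, 1); any affine frame gives the same invariant.
1. L is the midpoint of CH ⇒ L = (1/2, 0)
2. S lies on line WH with WS:SH = 5:1 ⇒ S = (0, 1/6)
3. D is the centroid of triangle LHZ ⇒ D = (3/2, 1/3)
line SD meets HZ at T = (6/5, 3/10)
D = S + t·(T−S) with t = 5/4, so SD:DT = 5/4:-1/4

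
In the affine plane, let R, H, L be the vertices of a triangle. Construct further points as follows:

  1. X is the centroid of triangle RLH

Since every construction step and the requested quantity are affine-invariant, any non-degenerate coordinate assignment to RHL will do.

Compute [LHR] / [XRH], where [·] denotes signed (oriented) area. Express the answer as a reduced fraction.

Work in coordinates with R = (0, 0), H = (1, 0), L = (0, 1).
1. X is the centroid of triangle RLH ⇒ X = (1/3, 1/3)
2·[LHR] = -1, 2·[XRH] = 1/3
[LHR]:[XRH] = -1:1/3 = -3

[LHR]:[XRH] = -3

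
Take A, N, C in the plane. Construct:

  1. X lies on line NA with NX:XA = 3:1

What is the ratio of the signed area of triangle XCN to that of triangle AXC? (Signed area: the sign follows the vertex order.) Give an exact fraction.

Set A = (0, 0), N = (1, 0), C = (0, 1); any affine frame gives the same invariant.
1. X lies on line NA with NX:XA = 3:1 ⇒ X = (1/4, 0)
2·[XCN] = -3/4, 2·[AXC] = 1/4
[XCN]:[AXC] = -3/4:1/4 = -3

[XCN]:[AXC] = -3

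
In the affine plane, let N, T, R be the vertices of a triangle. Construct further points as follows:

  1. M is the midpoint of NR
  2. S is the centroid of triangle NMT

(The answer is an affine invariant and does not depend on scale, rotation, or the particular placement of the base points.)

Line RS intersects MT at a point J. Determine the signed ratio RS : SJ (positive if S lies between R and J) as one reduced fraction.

Choose coordinates N = (0, 0), T = (1, 0), R = (0, 1).
1. M is the midpoint of NR ⇒ M = (0, 1/2)
2. S is the centroid of triangle NMT ⇒ S = (1/3, 1/6)
line RS meets MT at J = (1/4, 3/8)
S = R + t·(J−R) with t = 4/3, so RS:SJ = 4/3:-1/3

RS:SJ = -4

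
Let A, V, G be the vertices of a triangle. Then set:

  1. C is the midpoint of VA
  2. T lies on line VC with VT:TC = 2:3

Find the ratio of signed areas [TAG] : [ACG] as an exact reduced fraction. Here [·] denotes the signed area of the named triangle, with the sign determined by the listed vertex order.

Choose coordinates A = (0, 0), V = (1, 0), G = (0, 1).
1. C is the midpoint of VA ⇒ C = (1/2, 0)
2. T lies on line VC with VT:TC = 2:3 ⇒ T = (4/5, 0)
2·[TAG] = -4/5, 2·[ACG] = 1/2
[TAG]:[ACG] = -4/5:1/2 = -8/5

[TAG]:[ACG] = -8/5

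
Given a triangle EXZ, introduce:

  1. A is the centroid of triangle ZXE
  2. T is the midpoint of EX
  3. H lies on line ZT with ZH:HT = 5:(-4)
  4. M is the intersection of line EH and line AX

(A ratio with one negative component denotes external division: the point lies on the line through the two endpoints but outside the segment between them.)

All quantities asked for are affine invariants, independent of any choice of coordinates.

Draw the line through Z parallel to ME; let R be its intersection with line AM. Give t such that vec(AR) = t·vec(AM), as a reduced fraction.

Work in coordinates with E = (0, 0), X = (1, 0), Z = (0, 1).
1. A is the centroid of triangle ZXE ⇒ A = (1/3, 1/3)
2. T is the midpoint of EX ⇒ T = (1/2, 0)
3. H lies on line ZT with ZH:HT = 5:(-4) ⇒ H = (5/2, -4)
4. M is the intersection of line EH and line AX ⇒ M = (-5/11, 8/11)
through Z parallel to ME: direction (5/11, -8/11); meets AM at R = (5/11, 3/11)
R = A + t·(M−A) with t = -2/13

t = -2/13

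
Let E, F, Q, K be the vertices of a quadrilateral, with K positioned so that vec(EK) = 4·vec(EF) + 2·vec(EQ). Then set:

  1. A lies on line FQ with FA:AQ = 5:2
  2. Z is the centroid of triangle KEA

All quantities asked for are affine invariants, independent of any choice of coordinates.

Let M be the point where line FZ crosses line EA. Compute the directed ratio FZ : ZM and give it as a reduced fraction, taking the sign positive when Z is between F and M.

Assign E = (0, 0), F = (1, 0), Q = (0, 1), K = (4, 2) — the answer is frame-independent, so this choice is without loss of generality.
1. A lies on line FQ with FA:AQ = 5:2 ⇒ A = (2/7, 5/7)
2. Z is the centroid of triangle KEA ⇒ Z = (10/7, 19/21)
line FZ meets EA at M = (-38/7, -95/7)
Z = F + t·(M−F) with t = -1/15, so FZ:ZM = -1/15:16/15

FZ:ZM = -1/16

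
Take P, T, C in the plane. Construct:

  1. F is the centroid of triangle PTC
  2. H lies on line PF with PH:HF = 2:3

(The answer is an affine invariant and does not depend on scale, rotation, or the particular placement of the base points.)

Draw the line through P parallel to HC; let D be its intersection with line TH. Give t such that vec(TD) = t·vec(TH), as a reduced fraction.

t = 13/11

Work in coordinates with P = (0, 0), T = (1, 0), C = (0, 1).
1. F is the centroid of triangle PTC ⇒ F = (1/3, 1/3)
2. H lies on line PF with PH:HF = 2:3 ⇒ H = (2/15, 2/15)
through P parallel to HC: direction (-2/15, 13/15); meets TH at D = (-4/165, 26/165)
D = T + t·(H−T) with t = 13/11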